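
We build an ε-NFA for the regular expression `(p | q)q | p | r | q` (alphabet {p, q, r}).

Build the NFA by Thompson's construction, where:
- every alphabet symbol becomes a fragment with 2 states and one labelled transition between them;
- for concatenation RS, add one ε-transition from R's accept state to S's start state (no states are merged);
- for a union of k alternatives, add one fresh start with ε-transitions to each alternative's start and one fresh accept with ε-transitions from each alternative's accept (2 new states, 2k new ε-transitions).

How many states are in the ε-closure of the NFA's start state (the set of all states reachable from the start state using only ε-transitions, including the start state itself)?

7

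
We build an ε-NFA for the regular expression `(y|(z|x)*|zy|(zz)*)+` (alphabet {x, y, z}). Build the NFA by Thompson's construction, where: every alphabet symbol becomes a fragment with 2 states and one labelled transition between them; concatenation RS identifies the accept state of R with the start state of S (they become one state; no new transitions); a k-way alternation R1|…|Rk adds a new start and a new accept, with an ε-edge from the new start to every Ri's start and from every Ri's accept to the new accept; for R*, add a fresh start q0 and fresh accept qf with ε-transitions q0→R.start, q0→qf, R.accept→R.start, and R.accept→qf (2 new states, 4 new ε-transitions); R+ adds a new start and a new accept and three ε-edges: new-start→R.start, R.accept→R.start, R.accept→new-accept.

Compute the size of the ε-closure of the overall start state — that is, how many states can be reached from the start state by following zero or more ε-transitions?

Compute the ε-closure size of each fragment's start state recursively; a symbol fragment's start has no outgoing ε-edge, so its closure is just itself (size 1).
  z|x : |closure| = 1 + 1 + 1 = 3 (the new accept is not ε-reachable since no branch accepts ε)
  (z|x)* : the star's fresh start ε-reaches both the body's start and the fresh accept: |closure| = 2 + 3 = 5
  zy : same as the first factor's closure: |closure| = 1
  zz : same as the first factor's closure: |closure| = 1
  (zz)* : new start has ε-edges to the inner start and to the new accept, so |closure| = 2 + 1 = 3
  y|(z|x)*|zy|(zz)* : new start ε-reaches every alternative's start; at least one alternative accepts ε, so the union's new accept is reached too: |closure| = 1 + 1 + 5 + 1 + 3 + 1 = 12
  (y|(z|x)*|zy|(zz)*)+ : new start ε-reaches the body's start; the body's accept is ε-reachable, so the new accept is too: |closure| = 1 + 12 + 1 = 14

14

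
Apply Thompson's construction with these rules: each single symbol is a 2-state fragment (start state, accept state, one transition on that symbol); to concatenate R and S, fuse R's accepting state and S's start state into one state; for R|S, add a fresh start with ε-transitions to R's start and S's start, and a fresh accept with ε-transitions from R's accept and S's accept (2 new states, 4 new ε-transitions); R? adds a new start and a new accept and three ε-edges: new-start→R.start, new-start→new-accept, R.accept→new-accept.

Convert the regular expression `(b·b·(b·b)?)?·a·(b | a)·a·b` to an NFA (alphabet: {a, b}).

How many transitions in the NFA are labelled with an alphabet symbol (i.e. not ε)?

9

Per subexpression:
Each of the 9 symbol leaves contributes exactly 1 symbol transition.
  b·b = 2 symbol transitions
  (b·b)? = 2 symbol transitions
  b·b·(b·b)? = 4 symbol transitions
  (b·b·(b·b)?)? = 4 symbol transitions
  b | a = 2 symbol transitions
  (b·b·(b·b)?)?·a·(b | a)·a·b = 9 symbol transitions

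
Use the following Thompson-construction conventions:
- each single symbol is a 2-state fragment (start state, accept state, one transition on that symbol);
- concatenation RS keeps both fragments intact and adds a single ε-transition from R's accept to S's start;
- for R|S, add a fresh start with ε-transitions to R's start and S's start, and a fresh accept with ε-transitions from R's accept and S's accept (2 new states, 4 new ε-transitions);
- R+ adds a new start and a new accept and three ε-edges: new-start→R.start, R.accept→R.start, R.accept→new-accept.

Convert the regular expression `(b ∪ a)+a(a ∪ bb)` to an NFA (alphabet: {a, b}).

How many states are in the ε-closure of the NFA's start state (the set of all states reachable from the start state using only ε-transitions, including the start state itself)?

Let C(F) = |ε-closure(F.start)| within fragment F, and note whether F accepts ε. Symbol fragments have C = 1 and do not accept ε. Then:
  b ∪ a : C = 1 + 1 + 1 = 3 (the new accept is not ε-reachable since no branch accepts ε)
  (b ∪ a)+ : C = 1 + 3 = 4 (the body doesn't accept ε, so the new accept is not reached)
  bb : same as the first factor's closure: C = 1
  a ∪ bb : C = 1 + 1 + 1 = 3 (the new accept is not ε-reachable since no branch accepts ε)
  (b ∪ a)+a(a ∪ bb) : C equals the left operand's closure size = 4 (its accept is not ε-reachable, so the closure stops there)

4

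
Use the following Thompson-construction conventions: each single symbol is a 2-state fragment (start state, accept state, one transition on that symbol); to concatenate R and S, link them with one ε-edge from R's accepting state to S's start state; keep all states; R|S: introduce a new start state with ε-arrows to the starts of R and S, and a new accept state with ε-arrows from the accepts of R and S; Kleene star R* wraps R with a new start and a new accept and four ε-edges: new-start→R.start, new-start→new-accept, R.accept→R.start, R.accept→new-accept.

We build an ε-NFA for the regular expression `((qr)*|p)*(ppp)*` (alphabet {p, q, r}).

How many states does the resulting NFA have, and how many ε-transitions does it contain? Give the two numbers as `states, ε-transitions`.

Bottom-up over the parse tree:
Each of the 6 symbol leaves contributes 2 states and 0 ε-transitions.
  qr — 4 states, 1 ε-transition
  (qr)* — 6 states, 5 ε-transitions
  (qr)*|p — 10 states, 9 ε-transitions
  ((qr)*|p)* — 12 states, 13 ε-transitions
  ppp — 6 states, 2 ε-transitions
  (ppp)* — 8 states, 6 ε-transitions
  ((qr)*|p)*(ppp)* — 20 states, 20 ε-transitions

20, 20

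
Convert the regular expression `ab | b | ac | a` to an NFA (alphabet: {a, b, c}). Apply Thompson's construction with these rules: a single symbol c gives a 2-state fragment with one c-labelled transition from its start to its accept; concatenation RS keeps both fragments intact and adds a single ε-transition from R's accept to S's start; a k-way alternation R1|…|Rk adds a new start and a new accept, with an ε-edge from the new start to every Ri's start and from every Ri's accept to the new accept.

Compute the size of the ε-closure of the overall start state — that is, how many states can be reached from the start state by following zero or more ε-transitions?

Let C(F) = |ε-closure(F.start)| within fragment F, and note whether F accepts ε. Symbol fragments have C = 1 and do not accept ε. Then:
  ab : same as the first factor's closure: C = 1
  ac : same as the first factor's closure: C = 1
  ab | b | ac | a : C = 1 + 1 + 1 + 1 + 1 = 5 (the new accept is not ε-reachable since no branch accepts ε)

5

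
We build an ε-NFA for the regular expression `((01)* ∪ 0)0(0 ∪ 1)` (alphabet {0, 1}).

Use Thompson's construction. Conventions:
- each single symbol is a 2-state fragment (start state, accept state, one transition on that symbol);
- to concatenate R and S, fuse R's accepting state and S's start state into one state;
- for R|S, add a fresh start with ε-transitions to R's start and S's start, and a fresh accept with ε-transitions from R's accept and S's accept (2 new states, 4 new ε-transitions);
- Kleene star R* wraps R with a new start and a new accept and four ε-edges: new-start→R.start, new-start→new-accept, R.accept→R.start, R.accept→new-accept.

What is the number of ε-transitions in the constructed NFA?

12

Bottom-up over the parse tree:
Each of the 6 symbol leaves contributes 0 ε-transitions.
  01 : 0 ε-transitions
  (01)* : 4 ε-transitions
  (01)* ∪ 0 : 8 ε-transitions
  0 ∪ 1 : 4 ε-transitions
  ((01)* ∪ 0)0(0 ∪ 1) : 12 ε-transitions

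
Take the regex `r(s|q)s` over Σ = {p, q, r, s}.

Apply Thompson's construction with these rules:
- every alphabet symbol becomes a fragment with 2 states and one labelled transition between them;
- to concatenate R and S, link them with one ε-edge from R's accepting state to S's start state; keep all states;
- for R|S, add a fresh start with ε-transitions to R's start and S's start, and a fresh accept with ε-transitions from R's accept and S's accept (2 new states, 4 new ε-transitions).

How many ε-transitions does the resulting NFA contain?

Recursing over subexpressions:
Each of the 4 symbol leaves contributes 0 ε-transitions.
  s|q : 4 ε-transitions
  r(s|q)s : 6 ε-transitions

6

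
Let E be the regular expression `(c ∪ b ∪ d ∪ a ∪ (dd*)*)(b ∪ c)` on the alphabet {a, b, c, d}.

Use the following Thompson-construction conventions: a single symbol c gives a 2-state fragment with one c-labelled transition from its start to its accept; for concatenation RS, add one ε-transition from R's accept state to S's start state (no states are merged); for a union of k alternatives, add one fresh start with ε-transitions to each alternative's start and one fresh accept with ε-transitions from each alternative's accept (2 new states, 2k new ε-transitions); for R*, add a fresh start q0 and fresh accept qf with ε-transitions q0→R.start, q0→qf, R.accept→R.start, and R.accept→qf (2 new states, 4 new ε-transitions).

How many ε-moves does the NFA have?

By structural recursion:
Each of the 8 symbol leaves contributes 0 ε-transitions.
  d* — 4 ε-transitions
  dd* — 5 ε-transitions
  (dd*)* — 9 ε-transitions
  c ∪ b ∪ d ∪ a ∪ (dd*)* — 19 ε-transitions
  b ∪ c — 4 ε-transitions
  (c ∪ b ∪ d ∪ a ∪ (dd*)*)(b ∪ c) — 24 ε-transitions

24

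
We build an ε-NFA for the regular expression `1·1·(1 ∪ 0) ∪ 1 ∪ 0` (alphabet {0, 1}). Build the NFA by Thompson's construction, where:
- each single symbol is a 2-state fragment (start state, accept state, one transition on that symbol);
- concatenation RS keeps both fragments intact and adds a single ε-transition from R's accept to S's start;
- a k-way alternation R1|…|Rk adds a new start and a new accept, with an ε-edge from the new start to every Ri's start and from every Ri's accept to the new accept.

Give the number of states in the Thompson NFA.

16

By structural recursion:
Each of the 6 symbol leaves contributes a 2-state fragment.
  1 ∪ 0 : 6 states
  1·1·(1 ∪ 0) : 10 states
  1·1·(1 ∪ 0) ∪ 1 ∪ 0 : 16 states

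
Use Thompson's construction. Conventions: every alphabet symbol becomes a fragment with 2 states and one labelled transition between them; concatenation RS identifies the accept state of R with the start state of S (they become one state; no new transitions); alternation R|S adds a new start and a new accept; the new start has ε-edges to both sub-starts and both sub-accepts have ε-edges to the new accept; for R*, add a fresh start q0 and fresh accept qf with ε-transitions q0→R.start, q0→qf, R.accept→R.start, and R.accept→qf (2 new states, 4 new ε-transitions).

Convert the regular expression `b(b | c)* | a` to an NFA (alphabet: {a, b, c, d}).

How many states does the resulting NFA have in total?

Recursing over subexpressions:
Each of the 4 symbol leaves contributes a 2-state fragment.
  b | c = 6 states
  (b | c)* = 8 states
  b(b | c)* = 9 states
  b(b | c)* | a = 13 states

13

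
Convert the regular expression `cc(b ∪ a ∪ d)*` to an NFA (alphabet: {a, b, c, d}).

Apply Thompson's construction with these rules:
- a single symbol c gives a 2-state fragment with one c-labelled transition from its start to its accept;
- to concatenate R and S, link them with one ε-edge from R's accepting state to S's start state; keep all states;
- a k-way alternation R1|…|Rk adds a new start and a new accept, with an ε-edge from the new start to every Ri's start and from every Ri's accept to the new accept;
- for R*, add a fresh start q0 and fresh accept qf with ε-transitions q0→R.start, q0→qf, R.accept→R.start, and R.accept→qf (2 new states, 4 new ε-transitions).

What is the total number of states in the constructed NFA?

14

Bottom-up over the parse tree:
Each of the 5 symbol leaves contributes a 2-state fragment.
  b ∪ a ∪ d — 8 states
  (b ∪ a ∪ d)* — 10 states
  cc(b ∪ a ∪ d)* — 14 states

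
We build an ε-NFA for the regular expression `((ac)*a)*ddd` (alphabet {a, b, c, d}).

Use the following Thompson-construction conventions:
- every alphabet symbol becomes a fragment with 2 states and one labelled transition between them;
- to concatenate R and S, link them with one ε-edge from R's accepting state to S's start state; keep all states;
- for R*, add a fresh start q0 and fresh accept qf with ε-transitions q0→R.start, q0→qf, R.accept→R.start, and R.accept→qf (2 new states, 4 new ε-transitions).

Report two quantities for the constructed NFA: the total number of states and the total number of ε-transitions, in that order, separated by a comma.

Per subexpression:
Each of the 6 symbol leaves contributes 2 states and 0 ε-transitions.
  ac = 4 states, 1 ε-transition
  (ac)* = 6 states, 5 ε-transitions
  (ac)*a = 8 states, 6 ε-transitions
  ((ac)*a)* = 10 states, 10 ε-transitions
  ((ac)*a)*ddd = 16 states, 13 ε-transitions

16, 13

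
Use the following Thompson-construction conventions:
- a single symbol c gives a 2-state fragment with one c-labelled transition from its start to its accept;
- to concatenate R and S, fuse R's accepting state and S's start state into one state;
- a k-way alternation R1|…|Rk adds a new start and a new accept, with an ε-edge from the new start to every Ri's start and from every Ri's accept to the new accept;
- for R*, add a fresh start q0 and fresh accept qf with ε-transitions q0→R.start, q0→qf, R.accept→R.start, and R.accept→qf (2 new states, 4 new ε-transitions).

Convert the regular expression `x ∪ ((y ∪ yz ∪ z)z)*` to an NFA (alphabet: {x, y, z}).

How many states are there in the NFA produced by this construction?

16

Bottom-up over the parse tree:
Each of the 6 symbol leaves contributes a 2-state fragment.
  yz = 3 states
  y ∪ yz ∪ z = 9 states
  (y ∪ yz ∪ z)z = 10 states
  ((y ∪ yz ∪ z)z)* = 12 states
  x ∪ ((y ∪ yz ∪ z)z)* = 16 states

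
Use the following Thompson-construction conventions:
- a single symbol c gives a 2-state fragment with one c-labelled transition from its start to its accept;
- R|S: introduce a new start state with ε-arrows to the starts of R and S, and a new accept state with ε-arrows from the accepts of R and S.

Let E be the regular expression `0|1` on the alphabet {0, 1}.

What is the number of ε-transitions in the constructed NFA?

4

Bottom-up over the parse tree:
Each of the 2 symbol leaves contributes 0 ε-transitions.
  0|1 : 4 ε-transitions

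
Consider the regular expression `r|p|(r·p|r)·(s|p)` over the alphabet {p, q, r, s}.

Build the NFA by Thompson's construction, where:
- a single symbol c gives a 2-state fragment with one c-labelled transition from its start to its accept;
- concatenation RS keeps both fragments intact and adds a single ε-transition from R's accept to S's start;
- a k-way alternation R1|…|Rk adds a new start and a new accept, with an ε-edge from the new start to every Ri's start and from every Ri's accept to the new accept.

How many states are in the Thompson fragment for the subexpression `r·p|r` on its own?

8

Fragment for `r·p|r`:
Each of the 3 symbol leaves contributes a 2-state fragment.
  r·p — 4 states
  r·p|r — 8 states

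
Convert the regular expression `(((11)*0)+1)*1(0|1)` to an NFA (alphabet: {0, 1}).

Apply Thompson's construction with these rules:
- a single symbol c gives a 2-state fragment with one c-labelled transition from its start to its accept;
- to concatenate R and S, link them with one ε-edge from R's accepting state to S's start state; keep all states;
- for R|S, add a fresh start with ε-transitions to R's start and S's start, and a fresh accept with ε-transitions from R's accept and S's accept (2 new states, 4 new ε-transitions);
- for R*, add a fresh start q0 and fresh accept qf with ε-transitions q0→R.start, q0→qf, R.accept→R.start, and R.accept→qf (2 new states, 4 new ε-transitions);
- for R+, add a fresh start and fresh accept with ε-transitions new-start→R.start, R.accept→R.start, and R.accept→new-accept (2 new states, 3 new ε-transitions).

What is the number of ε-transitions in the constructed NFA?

20

Bottom-up over the parse tree:
Each of the 7 symbol leaves contributes 0 ε-transitions.
  11 → 1 ε-transition
  (11)* → 5 ε-transitions
  (11)*0 → 6 ε-transitions
  ((11)*0)+ → 9 ε-transitions
  ((11)*0)+1 → 10 ε-transitions
  (((11)*0)+1)* → 14 ε-transitions
  0|1 → 4 ε-transitions
  (((11)*0)+1)*1(0|1) → 20 ε-transitions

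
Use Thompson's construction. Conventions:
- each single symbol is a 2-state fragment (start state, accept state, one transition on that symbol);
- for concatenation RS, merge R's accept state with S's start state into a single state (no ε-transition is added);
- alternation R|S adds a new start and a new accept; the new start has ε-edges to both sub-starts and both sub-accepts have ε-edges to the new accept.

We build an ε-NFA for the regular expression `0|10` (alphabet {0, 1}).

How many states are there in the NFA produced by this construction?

Recursing over subexpressions:
Each of the 3 symbol leaves contributes a 2-state fragment.
  10 — 3 states
  0|10 — 7 states

7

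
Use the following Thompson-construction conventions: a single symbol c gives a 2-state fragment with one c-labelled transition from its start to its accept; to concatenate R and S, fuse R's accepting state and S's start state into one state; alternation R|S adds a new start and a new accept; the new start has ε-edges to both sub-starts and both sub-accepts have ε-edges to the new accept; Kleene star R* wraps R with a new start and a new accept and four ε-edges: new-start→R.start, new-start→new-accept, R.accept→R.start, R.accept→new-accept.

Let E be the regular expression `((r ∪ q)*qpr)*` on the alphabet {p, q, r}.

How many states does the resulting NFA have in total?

Bottom-up over the parse tree:
Each of the 5 symbol leaves contributes a 2-state fragment.
  r ∪ q : 6 states
  (r ∪ q)* : 8 states
  (r ∪ q)*qpr : 11 states
  ((r ∪ q)*qpr)* : 13 states

13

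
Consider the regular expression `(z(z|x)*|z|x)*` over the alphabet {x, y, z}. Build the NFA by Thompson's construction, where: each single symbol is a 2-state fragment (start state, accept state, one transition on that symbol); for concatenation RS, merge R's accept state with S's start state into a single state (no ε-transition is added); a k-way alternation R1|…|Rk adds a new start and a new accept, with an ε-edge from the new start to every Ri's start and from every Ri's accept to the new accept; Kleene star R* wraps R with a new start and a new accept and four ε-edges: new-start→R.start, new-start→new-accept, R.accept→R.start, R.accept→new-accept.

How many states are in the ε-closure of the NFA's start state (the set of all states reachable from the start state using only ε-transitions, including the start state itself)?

6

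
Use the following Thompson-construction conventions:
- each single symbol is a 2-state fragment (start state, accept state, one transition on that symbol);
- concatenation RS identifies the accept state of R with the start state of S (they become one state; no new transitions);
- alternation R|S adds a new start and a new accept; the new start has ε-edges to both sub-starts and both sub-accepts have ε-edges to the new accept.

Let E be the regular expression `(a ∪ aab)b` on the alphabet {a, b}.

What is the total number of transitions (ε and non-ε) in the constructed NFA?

9

Per subexpression:
Each of the 5 symbol leaves contributes 1 transition (1 symbol, 0 ε).
  aab = 3 transitions (3 symbol, 0 ε)
  a ∪ aab = 8 transitions (4 symbol, 4 ε)
  (a ∪ aab)b = 9 transitions (5 symbol, 4 ε)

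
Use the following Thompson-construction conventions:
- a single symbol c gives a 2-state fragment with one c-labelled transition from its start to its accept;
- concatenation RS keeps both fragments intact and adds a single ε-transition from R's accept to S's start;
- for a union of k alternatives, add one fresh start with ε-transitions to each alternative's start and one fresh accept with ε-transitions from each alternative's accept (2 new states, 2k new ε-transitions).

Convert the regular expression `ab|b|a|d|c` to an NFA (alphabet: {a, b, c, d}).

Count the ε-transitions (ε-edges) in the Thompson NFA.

11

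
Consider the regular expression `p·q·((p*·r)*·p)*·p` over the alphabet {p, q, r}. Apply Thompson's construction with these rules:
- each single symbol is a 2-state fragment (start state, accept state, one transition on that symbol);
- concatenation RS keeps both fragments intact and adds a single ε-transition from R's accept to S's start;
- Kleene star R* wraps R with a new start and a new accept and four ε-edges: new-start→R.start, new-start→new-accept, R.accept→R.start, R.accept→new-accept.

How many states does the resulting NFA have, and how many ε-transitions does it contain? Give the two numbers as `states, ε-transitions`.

18, 17

Recursing over subexpressions:
Each of the 6 symbol leaves contributes 2 states and 0 ε-transitions.
  p* : 4 states, 4 ε-transitions
  p*·r : 6 states, 5 ε-transitions
  (p*·r)* : 8 states, 9 ε-transitions
  (p*·r)*·p : 10 states, 10 ε-transitions
  ((p*·r)*·p)* : 12 states, 14 ε-transitions
  p·q·((p*·r)*·p)*·p : 18 states, 17 ε-transitions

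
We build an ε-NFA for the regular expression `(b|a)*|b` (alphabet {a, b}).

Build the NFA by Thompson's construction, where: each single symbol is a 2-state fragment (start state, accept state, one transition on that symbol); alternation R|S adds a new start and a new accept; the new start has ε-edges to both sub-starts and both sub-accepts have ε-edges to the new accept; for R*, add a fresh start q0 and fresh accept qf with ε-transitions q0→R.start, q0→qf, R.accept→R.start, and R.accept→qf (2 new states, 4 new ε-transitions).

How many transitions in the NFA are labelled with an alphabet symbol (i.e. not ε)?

Bottom-up over the parse tree:
Each of the 3 symbol leaves contributes exactly 1 symbol transition.
  b|a → 2 symbol transitions
  (b|a)* → 2 symbol transitions
  (b|a)*|b → 3 symbol transitions

3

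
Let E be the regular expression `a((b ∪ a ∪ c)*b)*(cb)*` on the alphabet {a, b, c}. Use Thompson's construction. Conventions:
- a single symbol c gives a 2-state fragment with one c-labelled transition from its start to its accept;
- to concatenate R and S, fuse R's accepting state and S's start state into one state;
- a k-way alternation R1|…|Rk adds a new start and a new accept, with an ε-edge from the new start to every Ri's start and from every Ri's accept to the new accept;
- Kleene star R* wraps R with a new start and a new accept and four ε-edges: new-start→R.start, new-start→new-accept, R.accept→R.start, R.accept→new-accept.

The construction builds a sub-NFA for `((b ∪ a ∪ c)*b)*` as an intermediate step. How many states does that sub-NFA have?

13

Fragment for `((b ∪ a ∪ c)*b)*`:
Each of the 4 symbol leaves contributes a 2-state fragment.
  b ∪ a ∪ c : 8 states
  (b ∪ a ∪ c)* : 10 states
  (b ∪ a ∪ c)*b : 11 states
  ((b ∪ a ∪ c)*b)* : 13 states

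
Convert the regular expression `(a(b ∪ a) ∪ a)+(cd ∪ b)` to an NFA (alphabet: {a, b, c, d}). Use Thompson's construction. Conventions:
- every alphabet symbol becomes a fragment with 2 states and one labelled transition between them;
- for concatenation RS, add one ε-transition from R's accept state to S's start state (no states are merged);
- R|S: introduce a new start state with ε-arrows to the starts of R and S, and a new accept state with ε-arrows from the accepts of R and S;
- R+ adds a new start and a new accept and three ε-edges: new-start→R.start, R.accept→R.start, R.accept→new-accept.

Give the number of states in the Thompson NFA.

22

Bottom-up over the parse tree:
Each of the 7 symbol leaves contributes a 2-state fragment.
  b ∪ a — 6 states
  a(b ∪ a) — 8 states
  a(b ∪ a) ∪ a — 12 states
  (a(b ∪ a) ∪ a)+ — 14 states
  cd — 4 states
  cd ∪ b — 8 states
  (a(b ∪ a) ∪ a)+(cd ∪ b) — 22 states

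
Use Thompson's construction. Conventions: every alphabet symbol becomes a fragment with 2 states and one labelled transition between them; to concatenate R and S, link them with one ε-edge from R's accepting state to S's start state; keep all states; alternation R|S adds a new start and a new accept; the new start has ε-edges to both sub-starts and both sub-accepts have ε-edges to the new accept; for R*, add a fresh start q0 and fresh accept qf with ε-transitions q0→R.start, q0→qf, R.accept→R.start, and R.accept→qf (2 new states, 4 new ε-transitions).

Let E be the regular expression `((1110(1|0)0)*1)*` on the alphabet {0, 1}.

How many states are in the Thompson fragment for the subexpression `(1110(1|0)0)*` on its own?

Fragment for `(1110(1|0)0)*`:
Each of the 7 symbol leaves contributes a 2-state fragment.
  1|0 — 6 states
  1110(1|0)0 — 16 states
  (1110(1|0)0)* — 18 states

18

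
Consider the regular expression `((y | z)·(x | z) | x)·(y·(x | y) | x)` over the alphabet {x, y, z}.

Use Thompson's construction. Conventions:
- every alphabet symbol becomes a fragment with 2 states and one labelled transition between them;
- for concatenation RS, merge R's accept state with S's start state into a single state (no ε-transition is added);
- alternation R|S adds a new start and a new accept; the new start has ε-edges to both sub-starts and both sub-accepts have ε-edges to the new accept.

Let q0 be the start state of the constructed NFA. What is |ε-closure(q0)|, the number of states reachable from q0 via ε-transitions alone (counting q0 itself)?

5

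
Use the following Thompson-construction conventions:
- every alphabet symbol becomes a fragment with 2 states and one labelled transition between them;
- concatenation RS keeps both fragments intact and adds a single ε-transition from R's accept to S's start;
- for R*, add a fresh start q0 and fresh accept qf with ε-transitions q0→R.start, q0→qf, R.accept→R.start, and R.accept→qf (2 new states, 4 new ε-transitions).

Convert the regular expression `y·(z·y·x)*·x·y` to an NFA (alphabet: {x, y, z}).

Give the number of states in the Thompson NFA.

14

Recursing over subexpressions:
Each of the 6 symbol leaves contributes a 2-state fragment.
  z·y·x : 6 states
  (z·y·x)* : 8 states
  y·(z·y·x)*·x·y : 14 states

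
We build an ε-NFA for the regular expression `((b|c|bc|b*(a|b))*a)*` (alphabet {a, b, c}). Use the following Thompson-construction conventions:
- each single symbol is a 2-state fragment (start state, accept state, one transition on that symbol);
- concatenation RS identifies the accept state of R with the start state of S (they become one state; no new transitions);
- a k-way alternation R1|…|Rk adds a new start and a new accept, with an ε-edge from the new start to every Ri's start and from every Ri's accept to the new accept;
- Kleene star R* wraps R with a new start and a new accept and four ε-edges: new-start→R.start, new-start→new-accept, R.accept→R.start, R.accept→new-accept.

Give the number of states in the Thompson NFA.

23

Bottom-up over the parse tree:
Each of the 8 symbol leaves contributes a 2-state fragment.
  bc — 3 states
  b* — 4 states
  a|b — 6 states
  b*(a|b) — 9 states
  b|c|bc|b*(a|b) — 18 states
  (b|c|bc|b*(a|b))* — 20 states
  (b|c|bc|b*(a|b))*a — 21 states
  ((b|c|bc|b*(a|b))*a)* — 23 states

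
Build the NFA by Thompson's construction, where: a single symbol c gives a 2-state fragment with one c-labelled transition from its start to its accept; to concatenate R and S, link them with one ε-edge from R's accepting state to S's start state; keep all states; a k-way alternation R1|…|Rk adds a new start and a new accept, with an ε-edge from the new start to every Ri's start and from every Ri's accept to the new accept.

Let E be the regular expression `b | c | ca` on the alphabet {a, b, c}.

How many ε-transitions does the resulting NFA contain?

7

Bottom-up over the parse tree:
Each of the 4 symbol leaves contributes 0 ε-transitions.
  ca → 1 ε-transition
  b | c | ca → 7 ε-transitions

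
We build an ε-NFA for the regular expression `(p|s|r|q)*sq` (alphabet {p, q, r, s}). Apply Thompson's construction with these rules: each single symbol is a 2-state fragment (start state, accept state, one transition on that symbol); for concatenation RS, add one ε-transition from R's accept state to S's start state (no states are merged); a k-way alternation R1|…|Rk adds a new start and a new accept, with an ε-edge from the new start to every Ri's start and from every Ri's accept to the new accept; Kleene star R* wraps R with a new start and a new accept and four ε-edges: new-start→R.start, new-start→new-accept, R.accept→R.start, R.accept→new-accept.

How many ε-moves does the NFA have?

14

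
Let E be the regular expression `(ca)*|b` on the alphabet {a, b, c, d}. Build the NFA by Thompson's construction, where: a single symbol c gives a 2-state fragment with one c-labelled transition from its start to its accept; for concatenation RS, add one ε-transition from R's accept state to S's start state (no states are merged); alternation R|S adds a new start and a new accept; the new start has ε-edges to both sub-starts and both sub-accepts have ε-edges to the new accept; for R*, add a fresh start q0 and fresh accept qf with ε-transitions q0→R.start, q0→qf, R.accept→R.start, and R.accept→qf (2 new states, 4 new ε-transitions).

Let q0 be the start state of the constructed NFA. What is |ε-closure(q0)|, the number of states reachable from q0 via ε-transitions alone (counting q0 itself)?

6

Work bottom-up. For each fragment F, track |ε-closure(F.start)| and whether F's accept lies in that closure (i.e. whether F accepts ε). A single-symbol fragment has closure size 1 and does not accept ε.
  ca — same as the first factor's closure: |closure| = 1
  (ca)* — new start has ε-edges to the inner start and to the new accept, so |closure| = 2 + 1 = 3
  (ca)*|b — |closure| = 1 (new start) + (3 + 1) + 1 (new accept, since some branch ε-reaches its own accept) = 6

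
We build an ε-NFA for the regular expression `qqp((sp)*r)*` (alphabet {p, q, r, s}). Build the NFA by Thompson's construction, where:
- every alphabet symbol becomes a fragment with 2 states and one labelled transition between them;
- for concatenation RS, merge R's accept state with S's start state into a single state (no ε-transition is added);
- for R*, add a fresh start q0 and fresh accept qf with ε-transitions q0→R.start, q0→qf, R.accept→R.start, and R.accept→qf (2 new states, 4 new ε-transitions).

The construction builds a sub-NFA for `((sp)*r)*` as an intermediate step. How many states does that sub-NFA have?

8

Fragment for `((sp)*r)*`:
Each of the 3 symbol leaves contributes a 2-state fragment.
  sp → 3 states
  (sp)* → 5 states
  (sp)*r → 6 states
  ((sp)*r)* → 8 states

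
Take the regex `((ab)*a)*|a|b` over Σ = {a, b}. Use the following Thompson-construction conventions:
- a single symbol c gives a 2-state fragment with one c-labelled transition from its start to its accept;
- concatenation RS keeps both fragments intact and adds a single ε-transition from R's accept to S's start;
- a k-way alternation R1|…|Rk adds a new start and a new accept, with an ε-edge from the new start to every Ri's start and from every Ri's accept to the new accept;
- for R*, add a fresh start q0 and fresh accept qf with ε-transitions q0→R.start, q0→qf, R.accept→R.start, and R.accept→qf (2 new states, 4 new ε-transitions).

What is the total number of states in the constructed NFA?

16

Bottom-up over the parse tree:
Each of the 5 symbol leaves contributes a 2-state fragment.
  ab = 4 states
  (ab)* = 6 states
  (ab)*a = 8 states
  ((ab)*a)* = 10 states
  ((ab)*a)*|a|b = 16 states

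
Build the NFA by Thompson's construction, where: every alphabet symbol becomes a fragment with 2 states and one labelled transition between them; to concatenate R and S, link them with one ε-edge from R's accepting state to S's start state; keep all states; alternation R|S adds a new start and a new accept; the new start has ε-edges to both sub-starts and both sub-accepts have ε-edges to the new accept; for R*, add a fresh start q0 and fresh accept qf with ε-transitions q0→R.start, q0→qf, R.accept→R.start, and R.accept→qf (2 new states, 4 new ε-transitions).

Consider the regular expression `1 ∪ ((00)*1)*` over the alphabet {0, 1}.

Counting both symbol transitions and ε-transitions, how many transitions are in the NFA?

Bottom-up over the parse tree:
Each of the 4 symbol leaves contributes 1 transition (1 symbol, 0 ε).
  00 = 3 transitions (2 symbol, 1 ε)
  (00)* = 7 transitions (2 symbol, 5 ε)
  (00)*1 = 9 transitions (3 symbol, 6 ε)
  ((00)*1)* = 13 transitions (3 symbol, 10 ε)
  1 ∪ ((00)*1)* = 18 transitions (4 symbol, 14 ε)

18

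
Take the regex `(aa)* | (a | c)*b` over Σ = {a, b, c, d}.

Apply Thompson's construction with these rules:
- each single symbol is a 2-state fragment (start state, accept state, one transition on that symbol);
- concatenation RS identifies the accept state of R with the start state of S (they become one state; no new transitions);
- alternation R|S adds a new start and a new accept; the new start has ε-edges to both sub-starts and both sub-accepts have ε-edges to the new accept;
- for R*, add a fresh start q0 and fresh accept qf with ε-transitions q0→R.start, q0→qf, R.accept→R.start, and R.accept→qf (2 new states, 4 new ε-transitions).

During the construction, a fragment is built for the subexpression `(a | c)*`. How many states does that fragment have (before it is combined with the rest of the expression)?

Fragment for `(a | c)*`:
Each of the 2 symbol leaves contributes a 2-state fragment.
  a | c = 6 states
  (a | c)* = 8 states

8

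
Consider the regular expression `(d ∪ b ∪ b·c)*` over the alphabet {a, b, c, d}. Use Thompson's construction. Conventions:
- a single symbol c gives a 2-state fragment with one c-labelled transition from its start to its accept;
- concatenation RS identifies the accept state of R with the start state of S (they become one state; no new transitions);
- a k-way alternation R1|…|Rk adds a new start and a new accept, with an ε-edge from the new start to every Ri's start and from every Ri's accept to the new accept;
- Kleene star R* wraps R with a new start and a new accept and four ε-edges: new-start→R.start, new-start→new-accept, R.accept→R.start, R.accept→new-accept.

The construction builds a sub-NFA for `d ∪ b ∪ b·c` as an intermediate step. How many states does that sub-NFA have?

Fragment for `d ∪ b ∪ b·c`:
Each of the 4 symbol leaves contributes a 2-state fragment.
  b·c → 3 states
  d ∪ b ∪ b·c → 9 states

9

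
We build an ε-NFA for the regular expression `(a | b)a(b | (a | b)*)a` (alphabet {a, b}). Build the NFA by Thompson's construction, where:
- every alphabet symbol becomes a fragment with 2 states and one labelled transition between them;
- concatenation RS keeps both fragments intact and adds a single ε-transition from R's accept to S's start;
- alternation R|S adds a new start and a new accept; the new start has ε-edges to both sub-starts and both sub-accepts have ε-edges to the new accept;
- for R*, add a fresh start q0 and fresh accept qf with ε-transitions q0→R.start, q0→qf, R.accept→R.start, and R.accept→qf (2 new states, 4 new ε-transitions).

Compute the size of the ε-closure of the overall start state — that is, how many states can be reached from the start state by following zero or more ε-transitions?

Compute the ε-closure size of each fragment's start state recursively; a symbol fragment's start has no outgoing ε-edge, so its closure is just itself (size 1).
  a | b : new start ε-reaches every alternative's start; none of them accept ε, so the new accept is not reached: |closure| = 1 + 1 + 1 = 3
  a | b : |closure| = 1 + 1 + 1 = 3 (the new accept is not ε-reachable since no branch accepts ε)
  (a | b)* : new start has ε-edges to the inner start and to the new accept, so |closure| = 2 + 3 = 5
  b | (a | b)* : new start ε-reaches every alternative's start; at least one alternative accepts ε, so the union's new accept is reached too: |closure| = 1 + 1 + 5 + 1 = 8
  (a | b)a(b | (a | b)*)a : |closure| equals the left operand's closure size = 3 (its accept is not ε-reachable, so the closure stops there)

3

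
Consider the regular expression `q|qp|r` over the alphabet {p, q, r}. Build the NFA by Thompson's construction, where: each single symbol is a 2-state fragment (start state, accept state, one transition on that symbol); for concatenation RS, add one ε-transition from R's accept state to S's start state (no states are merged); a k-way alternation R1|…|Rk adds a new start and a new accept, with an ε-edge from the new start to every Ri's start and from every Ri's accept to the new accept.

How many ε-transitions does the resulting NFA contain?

Recursing over subexpressions:
Each of the 4 symbol leaves contributes 0 ε-transitions.
  qp → 1 ε-transition
  q|qp|r → 7 ε-transitions

7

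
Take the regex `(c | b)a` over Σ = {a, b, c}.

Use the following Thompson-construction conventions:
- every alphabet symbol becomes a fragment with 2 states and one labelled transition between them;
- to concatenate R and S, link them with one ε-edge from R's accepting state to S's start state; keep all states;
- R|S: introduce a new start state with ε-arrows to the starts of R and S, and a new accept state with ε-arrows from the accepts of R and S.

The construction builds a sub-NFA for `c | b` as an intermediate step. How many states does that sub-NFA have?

6

Fragment for `c | b`:
Each of the 2 symbol leaves contributes a 2-state fragment.
  c | b : 6 states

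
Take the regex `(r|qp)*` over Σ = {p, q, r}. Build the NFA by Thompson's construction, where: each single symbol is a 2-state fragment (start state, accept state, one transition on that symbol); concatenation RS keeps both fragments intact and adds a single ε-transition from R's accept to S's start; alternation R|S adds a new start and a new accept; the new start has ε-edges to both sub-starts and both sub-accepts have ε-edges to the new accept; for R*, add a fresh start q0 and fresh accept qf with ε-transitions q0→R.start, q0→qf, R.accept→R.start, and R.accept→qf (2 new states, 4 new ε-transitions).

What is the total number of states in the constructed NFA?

Per subexpression:
Each of the 3 symbol leaves contributes a 2-state fragment.
  qp : 4 states
  r|qp : 8 states
  (r|qp)* : 10 states

10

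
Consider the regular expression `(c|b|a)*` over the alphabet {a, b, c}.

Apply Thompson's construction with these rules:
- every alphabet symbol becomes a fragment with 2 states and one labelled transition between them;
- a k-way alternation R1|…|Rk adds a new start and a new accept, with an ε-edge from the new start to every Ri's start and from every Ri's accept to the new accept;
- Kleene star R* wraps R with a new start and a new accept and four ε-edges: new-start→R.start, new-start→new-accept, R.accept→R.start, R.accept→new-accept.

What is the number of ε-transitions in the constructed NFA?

10

Recursing over subexpressions:
Each of the 3 symbol leaves contributes 0 ε-transitions.
  c|b|a : 6 ε-transitions
  (c|b|a)* : 10 ε-transitions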